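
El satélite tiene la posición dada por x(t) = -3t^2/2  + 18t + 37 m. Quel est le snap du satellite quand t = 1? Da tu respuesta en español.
Para resolver esto, necesitamos tomar 4 derivadas de nuestra ecuación de la posición x(t) = -3·t^2/2 + 18·t + 37. Tomando d/dt de x(t), encontramos v(t) = 18 - 3·t. Derivando la velocidad, obtenemos la aceleración: a(t) = -3. La derivada de la aceleración da la sacudida: j(t) = 0. Derivando la sacudida, obtenemos el snap: s(t) = 0. De la ecuación del snap s(t) = 0, sustituimos t = 1 para obtener s = 0.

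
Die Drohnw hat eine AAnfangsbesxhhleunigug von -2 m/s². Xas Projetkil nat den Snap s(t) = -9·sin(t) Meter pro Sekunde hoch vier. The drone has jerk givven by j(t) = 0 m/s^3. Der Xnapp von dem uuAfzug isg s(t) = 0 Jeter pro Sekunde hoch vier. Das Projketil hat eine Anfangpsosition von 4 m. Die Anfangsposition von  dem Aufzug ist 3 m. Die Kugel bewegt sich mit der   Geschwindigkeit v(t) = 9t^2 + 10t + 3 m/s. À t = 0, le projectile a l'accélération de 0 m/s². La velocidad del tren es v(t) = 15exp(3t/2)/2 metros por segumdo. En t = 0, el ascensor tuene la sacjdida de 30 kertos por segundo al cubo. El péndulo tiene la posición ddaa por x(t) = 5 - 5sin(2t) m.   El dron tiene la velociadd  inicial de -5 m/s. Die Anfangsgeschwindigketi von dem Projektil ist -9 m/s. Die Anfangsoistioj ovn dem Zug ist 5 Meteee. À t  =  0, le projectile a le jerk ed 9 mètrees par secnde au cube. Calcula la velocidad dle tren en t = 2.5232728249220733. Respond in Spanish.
De la ecuación de la velocidad v(t) = 15·exp(3·t/2)/2, sustituimos t = 2.5232728249220733 para obtener v = 330.237554605708.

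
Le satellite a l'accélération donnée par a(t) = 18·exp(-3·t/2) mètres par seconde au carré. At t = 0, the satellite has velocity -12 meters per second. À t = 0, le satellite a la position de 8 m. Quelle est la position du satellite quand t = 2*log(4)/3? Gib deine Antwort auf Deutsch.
Wir müssen unsere Gleichung für die Beschleunigung a(t) = 18·exp(-3·t/2) 2-mal integrieren. Die Stammfunktion von der Beschleunigung ist die Geschwindigkeit. Mit v(0) = -12 erhalten wir v(t) = -12·exp(-3·t/2). Durch Integration von der Geschwindigkeit und Verwendung der Anfangsbedingung x(0) = 8, erhalten wir x(t) = 8·exp(-3·t/2). Wir haben die Position x(t) = 8·exp(-3·t/2). Durch Einsetzen von t = 2*log(4)/3: x(2*log(4)/3) = 2.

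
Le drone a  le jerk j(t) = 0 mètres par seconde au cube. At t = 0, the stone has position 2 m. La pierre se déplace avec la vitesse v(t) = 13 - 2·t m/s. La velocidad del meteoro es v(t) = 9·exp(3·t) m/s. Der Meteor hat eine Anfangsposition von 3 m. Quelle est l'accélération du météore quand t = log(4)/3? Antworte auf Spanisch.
Partiendo de la velocidad v(t) = 9·exp(3·t), tomamos 1 derivada. Derivando la velocidad, obtenemos la aceleración: a(t) = 27·exp(3·t). De la ecuación de la aceleración a(t) = 27·exp(3·t), sustituimos t = log(4)/3 para obtener a = 108.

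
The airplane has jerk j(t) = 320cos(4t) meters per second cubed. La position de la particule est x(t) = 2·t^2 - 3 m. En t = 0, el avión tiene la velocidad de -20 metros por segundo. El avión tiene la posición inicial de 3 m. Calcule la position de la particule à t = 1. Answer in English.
From the given position equation x(t) = 2·t^2 - 3, we substitute t = 1 to get x = -1.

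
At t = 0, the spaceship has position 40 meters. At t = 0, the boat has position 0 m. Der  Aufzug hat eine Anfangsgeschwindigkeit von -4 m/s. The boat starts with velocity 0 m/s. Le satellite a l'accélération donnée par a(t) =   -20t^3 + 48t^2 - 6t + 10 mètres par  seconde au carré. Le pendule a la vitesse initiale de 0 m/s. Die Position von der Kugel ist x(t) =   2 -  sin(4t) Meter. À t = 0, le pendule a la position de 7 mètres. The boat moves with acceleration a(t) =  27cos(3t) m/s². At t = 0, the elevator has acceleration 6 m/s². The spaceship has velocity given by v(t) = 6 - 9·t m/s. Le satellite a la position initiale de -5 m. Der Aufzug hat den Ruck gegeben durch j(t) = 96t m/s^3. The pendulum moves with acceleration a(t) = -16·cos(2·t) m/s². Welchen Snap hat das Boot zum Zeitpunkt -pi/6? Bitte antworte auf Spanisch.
Partiendo de la aceleración a(t) = 27·cos(3·t), tomamos 2 derivadas. Tomando d/dt de a(t), encontramos j(t) = -81·sin(3·t). La derivada de la sacudida da el snap: s(t) = -243·cos(3·t). Usando s(t) = -243·cos(3·t) y sustituyendo t = -pi/6, encontramos s = 0.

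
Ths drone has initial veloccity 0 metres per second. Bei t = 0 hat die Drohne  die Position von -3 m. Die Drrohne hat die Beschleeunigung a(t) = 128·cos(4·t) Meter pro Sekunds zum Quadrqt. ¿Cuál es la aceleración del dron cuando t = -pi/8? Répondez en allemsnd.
Aus der Gleichung für die Beschleunigung a(t) = 128·cos(4·t), setzen wir t = -pi/8 ein und erhalten a = 0.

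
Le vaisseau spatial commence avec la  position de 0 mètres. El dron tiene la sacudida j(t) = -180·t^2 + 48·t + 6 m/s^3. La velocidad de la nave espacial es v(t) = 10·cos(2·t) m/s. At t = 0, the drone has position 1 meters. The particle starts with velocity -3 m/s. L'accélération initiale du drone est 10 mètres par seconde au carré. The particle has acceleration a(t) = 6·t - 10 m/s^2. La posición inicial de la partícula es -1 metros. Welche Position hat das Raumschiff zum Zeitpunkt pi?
Wir müssen das Integral unserer Gleichung für die Geschwindigkeit v(t) = 10·cos(2·t) 1-mal finden. Das Integral von der Geschwindigkeit, mit x(0) = 0, ergibt die Position: x(t) = 5·sin(2·t). Wir haben die Position x(t) = 5·sin(2·t). Durch Einsetzen von t = pi: x(pi) = 0.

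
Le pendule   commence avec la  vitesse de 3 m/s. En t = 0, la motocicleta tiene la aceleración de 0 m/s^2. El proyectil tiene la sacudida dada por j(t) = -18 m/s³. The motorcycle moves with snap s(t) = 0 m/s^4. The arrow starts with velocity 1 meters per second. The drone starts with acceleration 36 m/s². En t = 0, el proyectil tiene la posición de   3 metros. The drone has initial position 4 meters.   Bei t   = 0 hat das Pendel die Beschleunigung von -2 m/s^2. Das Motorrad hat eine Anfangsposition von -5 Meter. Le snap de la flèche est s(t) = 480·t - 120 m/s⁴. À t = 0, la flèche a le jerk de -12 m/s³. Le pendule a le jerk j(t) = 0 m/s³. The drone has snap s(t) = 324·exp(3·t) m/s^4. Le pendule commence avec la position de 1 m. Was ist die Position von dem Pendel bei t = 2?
Ausgehend von dem Ruck j(t) = 0, nehmen wir 3 Stammfunktionen. Mit ∫j(t)dt und Anwendung von a(0) = -2, finden wir a(t) = -2. Die Stammfunktion von der Beschleunigung, mit v(0) = 3, ergibt die Geschwindigkeit: v(t) = 3 - 2·t. Das Integral von der Geschwindigkeit ist die Position. Mit x(0) = 1 erhalten wir x(t) = -t^2 + 3·t + 1. Wir haben die Position x(t) = -t^2 + 3·t + 1. Durch Einsetzen von t = 2: x(2) = 3.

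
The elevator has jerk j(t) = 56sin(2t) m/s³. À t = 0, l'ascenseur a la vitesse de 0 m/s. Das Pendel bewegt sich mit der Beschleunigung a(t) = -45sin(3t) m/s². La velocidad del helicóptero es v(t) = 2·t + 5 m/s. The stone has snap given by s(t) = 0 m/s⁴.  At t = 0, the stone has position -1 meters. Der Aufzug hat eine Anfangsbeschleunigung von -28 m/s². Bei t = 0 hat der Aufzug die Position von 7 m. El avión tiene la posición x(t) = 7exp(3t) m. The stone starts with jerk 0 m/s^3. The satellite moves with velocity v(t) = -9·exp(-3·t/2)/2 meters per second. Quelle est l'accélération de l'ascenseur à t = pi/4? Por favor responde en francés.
En partant du jerk j(t) = 56·sin(2·t), nous prenons 1 primitive. En intégrant le jerk et en utilisant la condition initiale a(0) = -28, nous obtenons a(t) = -28·cos(2·t). En utilisant a(t) = -28·cos(2·t) et en substituant t = pi/4, nous trouvons a = 0.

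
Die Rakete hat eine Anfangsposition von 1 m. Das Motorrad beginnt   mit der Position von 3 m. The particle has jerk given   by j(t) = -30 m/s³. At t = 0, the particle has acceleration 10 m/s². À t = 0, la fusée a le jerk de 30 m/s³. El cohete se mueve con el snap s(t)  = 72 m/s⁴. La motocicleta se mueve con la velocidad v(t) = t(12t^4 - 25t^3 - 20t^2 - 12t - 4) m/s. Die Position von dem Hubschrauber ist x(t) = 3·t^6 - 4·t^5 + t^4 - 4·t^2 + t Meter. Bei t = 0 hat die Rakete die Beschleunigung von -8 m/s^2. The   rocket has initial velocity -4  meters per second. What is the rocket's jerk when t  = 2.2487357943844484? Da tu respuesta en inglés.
Starting from snap s(t) = 72, we take 1 integral. Taking ∫s(t)dt and applying j(0) = 30, we find j(t) = 72·t + 30. Using j(t) = 72·t + 30 and substituting t = 2.2487357943844484, we find j = 191.908977195680.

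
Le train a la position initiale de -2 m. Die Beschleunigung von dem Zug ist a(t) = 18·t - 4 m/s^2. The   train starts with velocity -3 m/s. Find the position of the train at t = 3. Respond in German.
Ausgehend von der Beschleunigung a(t) = 18·t - 4, nehmen wir 2 Stammfunktionen. Mit ∫a(t)dt und Anwendung von v(0) = -3, finden wir v(t) = 9·t^2 - 4·t - 3. Das Integral von der Geschwindigkeit, mit x(0) = -2, ergibt die Position: x(t) = 3·t^3 - 2·t^2 - 3·t - 2. Mit x(t) = 3·t^3 - 2·t^2 - 3·t - 2 und Einsetzen von t = 3, finden wir x = 52.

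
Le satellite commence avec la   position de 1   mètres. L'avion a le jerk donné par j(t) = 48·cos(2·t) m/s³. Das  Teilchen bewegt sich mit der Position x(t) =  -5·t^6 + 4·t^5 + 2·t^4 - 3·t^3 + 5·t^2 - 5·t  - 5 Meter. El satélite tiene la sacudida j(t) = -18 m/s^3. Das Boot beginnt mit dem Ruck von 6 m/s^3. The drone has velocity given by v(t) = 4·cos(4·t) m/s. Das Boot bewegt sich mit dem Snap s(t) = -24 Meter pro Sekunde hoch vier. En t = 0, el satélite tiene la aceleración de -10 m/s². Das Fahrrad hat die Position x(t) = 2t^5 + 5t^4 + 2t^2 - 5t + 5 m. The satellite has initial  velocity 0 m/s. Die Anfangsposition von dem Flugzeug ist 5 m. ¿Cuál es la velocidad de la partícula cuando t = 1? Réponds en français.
Nous devons dériver notre équation de la position x(t) = -5·t^6 + 4·t^5 + 2·t^4 - 3·t^3 + 5·t^2 - 5·t - 5 1 fois. En dérivant la position, nous obtenons la vitesse: v(t) = -30·t^5 + 20·t^4 + 8·t^3 - 9·t^2 + 10·t - 5. Nous avons la vitesse v(t) = -30·t^5 + 20·t^4 + 8·t^3 - 9·t^2 + 10·t - 5. En substituant t = 1: v(1) = -6.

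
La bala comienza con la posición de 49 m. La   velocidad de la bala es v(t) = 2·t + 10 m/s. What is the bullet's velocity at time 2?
We have velocity v(t) = 2·t + 10. Substituting t = 2: v(2) = 14.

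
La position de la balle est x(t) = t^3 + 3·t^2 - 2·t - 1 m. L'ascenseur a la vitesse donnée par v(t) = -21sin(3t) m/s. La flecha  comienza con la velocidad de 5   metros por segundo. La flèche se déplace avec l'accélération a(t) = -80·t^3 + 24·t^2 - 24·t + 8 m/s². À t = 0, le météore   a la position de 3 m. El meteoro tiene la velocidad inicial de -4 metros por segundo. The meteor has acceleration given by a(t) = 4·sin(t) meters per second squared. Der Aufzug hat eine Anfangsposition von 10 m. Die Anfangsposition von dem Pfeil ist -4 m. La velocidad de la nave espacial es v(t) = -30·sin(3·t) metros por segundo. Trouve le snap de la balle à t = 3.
Pour résoudre ceci, nous devons prendre 4 dérivées de notre équation de la position x(t) = t^3 + 3·t^2 - 2·t - 1. En dérivant la position, nous obtenons la vitesse: v(t) = 3·t^2 + 6·t - 2. En dérivant la vitesse, nous obtenons l'accélération: a(t) = 6·t + 6. En prenant d/dt de a(t), nous trouvons j(t) = 6. En dérivant le jerk, nous obtenons le snap: s(t) = 0. De l'équation du snap s(t) = 0, nous substituons t = 3 pour obtenir s = 0.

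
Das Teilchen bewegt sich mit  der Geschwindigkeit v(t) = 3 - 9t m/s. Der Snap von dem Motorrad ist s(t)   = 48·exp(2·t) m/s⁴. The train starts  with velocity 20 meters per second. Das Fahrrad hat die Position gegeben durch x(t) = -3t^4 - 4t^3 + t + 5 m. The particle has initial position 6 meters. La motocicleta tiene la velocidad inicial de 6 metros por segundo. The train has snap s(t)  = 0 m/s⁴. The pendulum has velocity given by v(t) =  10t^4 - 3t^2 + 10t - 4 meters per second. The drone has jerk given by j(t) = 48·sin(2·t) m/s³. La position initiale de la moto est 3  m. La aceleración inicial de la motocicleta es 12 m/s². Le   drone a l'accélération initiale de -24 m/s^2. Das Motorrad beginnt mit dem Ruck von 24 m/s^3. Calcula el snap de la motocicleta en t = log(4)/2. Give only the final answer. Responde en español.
El snap en t = log(4)/2 es s = 192.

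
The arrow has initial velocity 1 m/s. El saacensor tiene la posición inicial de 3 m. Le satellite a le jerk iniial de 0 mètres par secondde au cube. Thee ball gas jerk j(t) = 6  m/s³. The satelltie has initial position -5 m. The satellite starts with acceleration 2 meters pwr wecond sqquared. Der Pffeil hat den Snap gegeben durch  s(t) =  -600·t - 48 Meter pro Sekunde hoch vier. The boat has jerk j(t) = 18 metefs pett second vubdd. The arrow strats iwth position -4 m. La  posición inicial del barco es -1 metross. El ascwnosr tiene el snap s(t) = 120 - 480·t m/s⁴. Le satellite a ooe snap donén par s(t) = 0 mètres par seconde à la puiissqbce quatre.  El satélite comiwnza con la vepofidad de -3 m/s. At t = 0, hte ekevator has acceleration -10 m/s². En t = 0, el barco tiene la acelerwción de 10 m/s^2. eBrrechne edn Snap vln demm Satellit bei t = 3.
Mit s(t) = 0 und Einsetzen von t = 3, finden wir s = 0.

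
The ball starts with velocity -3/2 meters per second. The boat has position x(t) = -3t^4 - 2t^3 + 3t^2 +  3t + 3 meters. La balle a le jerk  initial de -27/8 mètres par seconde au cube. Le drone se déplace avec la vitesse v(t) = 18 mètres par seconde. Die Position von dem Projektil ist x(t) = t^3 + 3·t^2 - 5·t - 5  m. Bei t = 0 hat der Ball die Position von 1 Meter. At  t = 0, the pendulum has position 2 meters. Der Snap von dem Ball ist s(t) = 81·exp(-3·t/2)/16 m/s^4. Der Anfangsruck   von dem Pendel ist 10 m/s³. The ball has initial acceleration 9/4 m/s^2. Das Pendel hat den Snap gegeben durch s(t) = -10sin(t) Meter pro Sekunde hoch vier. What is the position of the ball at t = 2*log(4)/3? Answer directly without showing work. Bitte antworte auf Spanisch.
En t = 2*log(4)/3, x = 1/4.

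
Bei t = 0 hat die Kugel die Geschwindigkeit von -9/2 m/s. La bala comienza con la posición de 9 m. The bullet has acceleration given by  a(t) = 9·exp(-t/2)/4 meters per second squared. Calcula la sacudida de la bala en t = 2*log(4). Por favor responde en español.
Partiendo de la aceleración a(t) = 9·exp(-t/2)/4, tomamos 1 derivada. Tomando d/dt de a(t), encontramos j(t) = -9·exp(-t/2)/8. Tenemos la sacudida j(t) = -9·exp(-t/2)/8. Sustituyendo t = 2*log(4): j(2*log(4)) = -9/32.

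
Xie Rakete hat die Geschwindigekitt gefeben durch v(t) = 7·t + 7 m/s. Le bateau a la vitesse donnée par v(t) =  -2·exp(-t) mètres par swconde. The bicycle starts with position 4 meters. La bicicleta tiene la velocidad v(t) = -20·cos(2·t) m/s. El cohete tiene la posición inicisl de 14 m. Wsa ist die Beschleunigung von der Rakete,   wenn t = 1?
Ausgehend von der Geschwindigkeit v(t) = 7·t + 7, nehmen wir 1 Ableitung. Mit d/dt von v(t) finden wir a(t) = 7. Aus der Gleichung für die Beschleunigung a(t) = 7, setzen wir t = 1 ein und erhalten a = 7.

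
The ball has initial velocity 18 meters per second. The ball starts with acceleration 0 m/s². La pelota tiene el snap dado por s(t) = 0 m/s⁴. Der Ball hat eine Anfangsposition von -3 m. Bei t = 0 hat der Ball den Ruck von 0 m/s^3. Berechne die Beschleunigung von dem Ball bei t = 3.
Wir müssen unsere Gleichung für den Snap s(t) = 0 2-mal integrieren. Durch Integration von dem Snap und Verwendung der Anfangsbedingung j(0) = 0, erhalten wir j(t) = 0. Das Integral von dem Ruck ist die Beschleunigung. Mit a(0) = 0 erhalten wir a(t) = 0. Aus der Gleichung für die Beschleunigung a(t) = 0, setzen wir t = 3 ein und erhalten a = 0.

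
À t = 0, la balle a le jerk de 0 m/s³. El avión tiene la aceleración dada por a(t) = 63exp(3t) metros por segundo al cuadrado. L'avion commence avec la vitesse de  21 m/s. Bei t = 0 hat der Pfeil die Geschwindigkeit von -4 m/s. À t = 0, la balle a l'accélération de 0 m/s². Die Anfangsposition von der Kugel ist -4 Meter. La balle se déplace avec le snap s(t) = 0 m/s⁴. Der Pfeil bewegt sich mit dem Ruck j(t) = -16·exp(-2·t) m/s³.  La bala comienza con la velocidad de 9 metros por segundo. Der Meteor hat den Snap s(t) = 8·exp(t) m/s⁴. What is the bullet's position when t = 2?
To solve this, we need to take 4 antiderivatives of our snap equation s(t) = 0. The antiderivative of snap, with j(0) = 0, gives jerk: j(t) = 0. Integrating jerk and using the initial condition a(0) = 0, we get a(t) = 0. Integrating acceleration and using the initial condition v(0) = 9, we get v(t) = 9. Integrating velocity and using the initial condition x(0) = -4, we get x(t) = 9·t - 4. From the given position equation x(t) = 9·t - 4, we substitute t = 2 to get x = 14.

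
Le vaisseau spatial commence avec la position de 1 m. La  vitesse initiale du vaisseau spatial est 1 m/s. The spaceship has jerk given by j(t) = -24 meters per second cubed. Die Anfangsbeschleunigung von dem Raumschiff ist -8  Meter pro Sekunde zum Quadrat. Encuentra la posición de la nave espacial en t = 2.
Partiendo de la sacudida j(t) = -24, tomamos 3 integrales. La integral de la sacudida es la aceleración. Usando a(0) = -8, obtenemos a(t) = -24·t - 8. Tomando ∫a(t)dt y aplicando v(0) = 1, encontramos v(t) = -12·t^2 - 8·t + 1. La integral de la velocidad es la posición. Usando x(0) = 1, obtenemos x(t) = -4·t^3 - 4·t^2 + t + 1. Usando x(t) = -4·t^3 - 4·t^2 + t + 1 y sustituyendo t = 2, encontramos x = -45.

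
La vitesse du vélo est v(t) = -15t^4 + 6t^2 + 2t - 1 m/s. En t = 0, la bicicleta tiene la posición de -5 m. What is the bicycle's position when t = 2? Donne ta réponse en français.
Nous devons intégrer notre équation de la vitesse v(t) = -15·t^4 + 6·t^2 + 2·t - 1 1 fois. La primitive de la vitesse est la position. En utilisant x(0) = -5, nous obtenons x(t) = -3·t^5 + 2·t^3 + t^2 - t - 5. En utilisant x(t) = -3·t^5 + 2·t^3 + t^2 - t - 5 et en substituant t = 2, nous trouvons x = -83.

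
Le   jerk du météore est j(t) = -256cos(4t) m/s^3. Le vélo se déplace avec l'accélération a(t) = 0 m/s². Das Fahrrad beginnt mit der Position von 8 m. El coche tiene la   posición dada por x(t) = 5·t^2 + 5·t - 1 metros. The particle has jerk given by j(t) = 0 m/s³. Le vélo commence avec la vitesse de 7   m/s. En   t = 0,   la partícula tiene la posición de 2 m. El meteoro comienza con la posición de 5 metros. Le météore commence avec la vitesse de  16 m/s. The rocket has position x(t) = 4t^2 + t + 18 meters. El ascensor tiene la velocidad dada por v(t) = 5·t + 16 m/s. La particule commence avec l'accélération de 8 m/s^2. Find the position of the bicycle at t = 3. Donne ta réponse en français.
Nous devons trouver l'intégrale de notre équation de l'accélération a(t) = 0 2 fois. En prenant ∫a(t)dt et en appliquant v(0) = 7, nous trouvons v(t) = 7. En intégrant la vitesse et en utilisant la condition initiale x(0) = 8, nous obtenons x(t) = 7·t + 8. En utilisant x(t) = 7·t + 8 et en substituant t = 3, nous trouvons x = 29.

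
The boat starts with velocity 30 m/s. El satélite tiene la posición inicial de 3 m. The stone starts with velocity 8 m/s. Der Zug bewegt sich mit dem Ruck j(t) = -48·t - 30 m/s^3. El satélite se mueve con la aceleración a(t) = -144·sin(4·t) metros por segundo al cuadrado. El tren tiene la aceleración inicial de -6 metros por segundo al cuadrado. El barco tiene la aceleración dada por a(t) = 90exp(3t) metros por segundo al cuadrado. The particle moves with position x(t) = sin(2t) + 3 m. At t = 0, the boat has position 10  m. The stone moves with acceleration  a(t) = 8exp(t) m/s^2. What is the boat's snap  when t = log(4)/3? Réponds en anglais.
Starting from acceleration a(t) = 90·exp(3·t), we take 2 derivatives. The derivative of acceleration gives jerk: j(t) = 270·exp(3·t). Taking d/dt of j(t), we find s(t) = 810·exp(3·t). Using s(t) = 810·exp(3·t) and substituting t = log(4)/3, we find s = 3240.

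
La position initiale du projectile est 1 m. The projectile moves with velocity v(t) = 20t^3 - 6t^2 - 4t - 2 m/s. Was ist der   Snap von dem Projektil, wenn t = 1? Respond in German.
Wir müssen unsere Gleichung für die Geschwindigkeit v(t) = 20·t^3 - 6·t^2 - 4·t - 2 3-mal ableiten. Die Ableitung von der Geschwindigkeit ergibt die Beschleunigung: a(t) = 60·t^2 - 12·t - 4. Mit d/dt von a(t) finden wir j(t) = 120·t - 12. Mit d/dt von j(t) finden wir s(t) = 120. Wir haben den Snap s(t) = 120. Durch Einsetzen von t = 1: s(1) = 120.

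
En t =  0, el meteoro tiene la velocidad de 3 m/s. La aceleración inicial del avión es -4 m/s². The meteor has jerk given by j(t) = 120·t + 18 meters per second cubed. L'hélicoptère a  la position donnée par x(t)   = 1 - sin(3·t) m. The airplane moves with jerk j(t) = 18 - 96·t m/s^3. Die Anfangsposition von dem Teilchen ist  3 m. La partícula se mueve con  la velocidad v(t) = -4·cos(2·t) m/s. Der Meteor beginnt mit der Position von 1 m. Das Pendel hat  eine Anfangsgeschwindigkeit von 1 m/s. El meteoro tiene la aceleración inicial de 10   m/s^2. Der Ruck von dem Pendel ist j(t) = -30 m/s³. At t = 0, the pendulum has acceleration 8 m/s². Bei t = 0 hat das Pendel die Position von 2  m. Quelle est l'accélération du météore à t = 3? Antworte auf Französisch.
En partant du jerk j(t) = 120·t + 18, nous prenons 1 primitive. L'intégrale du jerk est l'accélération. En utilisant a(0) = 10, nous obtenons a(t) = 60·t^2 + 18·t + 10. En utilisant a(t) = 60·t^2 + 18·t + 10 et en substituant t = 3, nous trouvons a = 604.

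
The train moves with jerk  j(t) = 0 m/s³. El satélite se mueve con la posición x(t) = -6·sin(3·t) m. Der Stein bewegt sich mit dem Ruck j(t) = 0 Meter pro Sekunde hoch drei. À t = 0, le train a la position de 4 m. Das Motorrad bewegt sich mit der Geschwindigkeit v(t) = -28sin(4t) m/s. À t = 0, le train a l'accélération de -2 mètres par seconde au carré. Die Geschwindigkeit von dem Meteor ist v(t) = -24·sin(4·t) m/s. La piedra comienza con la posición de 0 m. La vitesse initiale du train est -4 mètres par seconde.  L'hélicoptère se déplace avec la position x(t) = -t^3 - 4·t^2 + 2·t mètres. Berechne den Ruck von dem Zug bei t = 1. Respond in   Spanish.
De la ecuación de la sacudida j(t) = 0, sustituimos t = 1 para obtener j = 0.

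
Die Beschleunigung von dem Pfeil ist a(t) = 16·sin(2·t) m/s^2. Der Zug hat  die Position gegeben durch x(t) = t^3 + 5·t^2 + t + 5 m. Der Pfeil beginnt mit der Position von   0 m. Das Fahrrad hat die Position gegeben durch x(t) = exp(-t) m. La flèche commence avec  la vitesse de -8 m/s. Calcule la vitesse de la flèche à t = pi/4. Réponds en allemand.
Ausgehend von der Beschleunigung a(t) = 16·sin(2·t), nehmen wir 1 Integral. Durch Integration von der Beschleunigung und Verwendung der Anfangsbedingung v(0) = -8, erhalten wir v(t) = -8·cos(2·t). Wir haben die Geschwindigkeit v(t) = -8·cos(2·t). Durch Einsetzen von t = pi/4: v(pi/4) = 0.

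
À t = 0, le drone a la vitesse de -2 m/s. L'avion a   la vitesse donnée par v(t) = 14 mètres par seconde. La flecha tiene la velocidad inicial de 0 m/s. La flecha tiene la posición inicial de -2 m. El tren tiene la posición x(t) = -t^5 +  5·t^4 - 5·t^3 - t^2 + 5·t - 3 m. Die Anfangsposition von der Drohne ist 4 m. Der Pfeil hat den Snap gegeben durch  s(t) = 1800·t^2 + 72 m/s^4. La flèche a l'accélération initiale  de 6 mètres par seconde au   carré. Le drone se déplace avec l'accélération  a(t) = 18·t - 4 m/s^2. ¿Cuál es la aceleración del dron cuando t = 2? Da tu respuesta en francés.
En utilisant a(t) = 18·t - 4 et en substituant t = 2, nous trouvons a = 32.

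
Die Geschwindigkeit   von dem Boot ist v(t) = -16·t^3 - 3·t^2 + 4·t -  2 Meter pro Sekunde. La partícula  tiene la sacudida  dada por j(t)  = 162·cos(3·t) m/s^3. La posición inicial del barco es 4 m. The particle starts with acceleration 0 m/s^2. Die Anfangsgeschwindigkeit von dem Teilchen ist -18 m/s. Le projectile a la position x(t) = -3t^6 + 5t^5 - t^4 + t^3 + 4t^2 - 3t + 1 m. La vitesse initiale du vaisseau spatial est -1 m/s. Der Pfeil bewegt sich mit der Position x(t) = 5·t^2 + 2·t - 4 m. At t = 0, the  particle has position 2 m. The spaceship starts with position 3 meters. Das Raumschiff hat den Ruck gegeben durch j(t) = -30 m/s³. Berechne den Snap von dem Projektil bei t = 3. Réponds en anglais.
To solve this, we need to take 4 derivatives of our position equation x(t) = -3·t^6 + 5·t^5 - t^4 + t^3 + 4·t^2 - 3·t + 1. The derivative of position gives velocity: v(t) = -18·t^5 + 25·t^4 - 4·t^3 + 3·t^2 + 8·t - 3. Differentiating velocity, we get acceleration: a(t) = -90·t^4 + 100·t^3 - 12·t^2 + 6·t + 8. The derivative of acceleration gives jerk: j(t) = -360·t^3 + 300·t^2 - 24·t + 6. Differentiating jerk, we get snap: s(t) = -1080·t^2 + 600·t - 24. Using s(t) = -1080·t^2 + 600·t - 24 and substituting t = 3, we find s = -7944.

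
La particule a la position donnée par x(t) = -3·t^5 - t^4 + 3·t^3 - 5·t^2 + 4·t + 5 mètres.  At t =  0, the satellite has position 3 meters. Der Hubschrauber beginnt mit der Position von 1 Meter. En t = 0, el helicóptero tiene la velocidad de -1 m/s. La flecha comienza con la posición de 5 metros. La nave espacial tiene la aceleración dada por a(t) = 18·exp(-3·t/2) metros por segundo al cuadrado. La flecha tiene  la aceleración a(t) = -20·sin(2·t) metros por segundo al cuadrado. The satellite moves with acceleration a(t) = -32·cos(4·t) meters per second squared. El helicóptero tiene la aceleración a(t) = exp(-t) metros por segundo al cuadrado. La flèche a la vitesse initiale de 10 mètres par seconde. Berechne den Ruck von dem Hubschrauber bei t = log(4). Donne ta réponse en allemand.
Um dies zu lösen, müssen wir 1 Ableitung unserer Gleichung für die Beschleunigung a(t) = exp(-t) nehmen. Durch Ableiten von der Beschleunigung erhalten wir den Ruck: j(t) = -exp(-t). Mit j(t) = -exp(-t) und Einsetzen von t = log(4), finden wir j = -1/4.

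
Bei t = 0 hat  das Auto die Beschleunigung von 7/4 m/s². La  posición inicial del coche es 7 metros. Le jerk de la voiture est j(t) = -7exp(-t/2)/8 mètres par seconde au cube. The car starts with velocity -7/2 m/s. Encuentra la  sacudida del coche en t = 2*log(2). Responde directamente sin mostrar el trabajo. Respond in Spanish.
En t = 2*log(2), j = -7/16.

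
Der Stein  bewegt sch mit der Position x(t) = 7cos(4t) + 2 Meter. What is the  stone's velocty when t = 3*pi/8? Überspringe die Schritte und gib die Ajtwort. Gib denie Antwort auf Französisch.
v(3*pi/8) = 28.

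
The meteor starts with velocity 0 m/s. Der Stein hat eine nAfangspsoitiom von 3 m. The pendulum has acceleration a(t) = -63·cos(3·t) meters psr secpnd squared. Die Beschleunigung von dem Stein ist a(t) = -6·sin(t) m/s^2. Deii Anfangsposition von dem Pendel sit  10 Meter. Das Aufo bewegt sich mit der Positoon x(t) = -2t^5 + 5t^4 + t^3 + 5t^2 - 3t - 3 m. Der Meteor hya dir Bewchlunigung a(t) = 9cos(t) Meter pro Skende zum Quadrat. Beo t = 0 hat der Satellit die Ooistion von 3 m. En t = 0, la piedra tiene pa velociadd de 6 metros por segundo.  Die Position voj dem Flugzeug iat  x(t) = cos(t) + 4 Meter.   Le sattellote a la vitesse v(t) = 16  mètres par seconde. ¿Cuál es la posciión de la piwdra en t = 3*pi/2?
Debemos encontrar la antiderivada de nuestra ecuación de la aceleración a(t) = -6·sin(t) 2 veces. Tomando ∫a(t)dt y aplicando v(0) = 6, encontramos v(t) = 6·cos(t). La integral de la velocidad es la posición. Usando x(0) = 3, obtenemos x(t) = 6·sin(t) + 3. Usando x(t) = 6·sin(t) + 3 y sustituyendo t = 3*pi/2, encontramos x = -3.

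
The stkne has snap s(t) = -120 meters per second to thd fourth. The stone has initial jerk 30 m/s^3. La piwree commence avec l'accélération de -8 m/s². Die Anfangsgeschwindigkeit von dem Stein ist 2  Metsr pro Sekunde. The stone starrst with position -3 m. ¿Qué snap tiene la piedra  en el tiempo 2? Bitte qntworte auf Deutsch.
Mit s(t) = -120 und Einsetzen von t = 2, finden wir s = -120.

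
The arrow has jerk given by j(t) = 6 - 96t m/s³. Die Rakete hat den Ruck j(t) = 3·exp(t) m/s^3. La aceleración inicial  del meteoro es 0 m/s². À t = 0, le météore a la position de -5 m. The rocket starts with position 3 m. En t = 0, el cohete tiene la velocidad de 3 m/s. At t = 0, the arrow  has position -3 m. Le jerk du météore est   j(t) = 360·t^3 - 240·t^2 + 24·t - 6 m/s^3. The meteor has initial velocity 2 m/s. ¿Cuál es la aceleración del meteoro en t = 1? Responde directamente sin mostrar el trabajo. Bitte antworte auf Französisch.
À t = 1, a = 16.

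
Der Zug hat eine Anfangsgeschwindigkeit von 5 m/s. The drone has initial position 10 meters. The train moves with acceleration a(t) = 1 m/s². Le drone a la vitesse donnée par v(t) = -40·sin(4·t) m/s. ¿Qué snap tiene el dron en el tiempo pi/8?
Debemos derivar nuestra ecuación de la velocidad v(t) = -40·sin(4·t) 3 veces. Tomando d/dt de v(t), encontramos a(t) = -160·cos(4·t). La derivada de la aceleración da la sacudida: j(t) = 640·sin(4·t). Derivando la sacudida, obtenemos el snap: s(t) = 2560·cos(4·t). Tenemos el snap s(t) = 2560·cos(4·t). Sustituyendo t = pi/8: s(pi/8) = 0.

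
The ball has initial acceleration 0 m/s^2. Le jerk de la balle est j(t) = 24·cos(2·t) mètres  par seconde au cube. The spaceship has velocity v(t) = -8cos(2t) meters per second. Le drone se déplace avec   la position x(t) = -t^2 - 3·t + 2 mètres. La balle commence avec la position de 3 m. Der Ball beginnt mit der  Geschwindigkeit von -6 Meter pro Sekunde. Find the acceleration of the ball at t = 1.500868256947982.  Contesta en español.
Necesitamos integrar nuestra ecuación de la sacudida j(t) = 24·cos(2·t) 1 vez. La antiderivada de la sacudida, con a(0) = 0, da la aceleración: a(t) = 12·sin(2·t). De la ecuación de la aceleración a(t) = 12·sin(2·t), sustituimos t = 1.500868256947982 para obtener a = 1.67280792509232.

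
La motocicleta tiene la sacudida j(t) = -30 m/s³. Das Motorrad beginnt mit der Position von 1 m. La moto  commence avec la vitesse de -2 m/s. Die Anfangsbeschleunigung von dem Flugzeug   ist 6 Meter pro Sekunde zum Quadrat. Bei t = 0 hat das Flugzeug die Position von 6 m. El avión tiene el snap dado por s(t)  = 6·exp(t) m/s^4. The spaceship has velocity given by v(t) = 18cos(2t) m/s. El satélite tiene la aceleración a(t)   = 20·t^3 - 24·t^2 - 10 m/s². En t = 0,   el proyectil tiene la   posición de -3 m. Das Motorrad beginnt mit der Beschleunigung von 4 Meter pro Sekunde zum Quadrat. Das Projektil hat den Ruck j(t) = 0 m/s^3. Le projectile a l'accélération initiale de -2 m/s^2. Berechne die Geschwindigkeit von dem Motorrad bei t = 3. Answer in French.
Nous devons trouver l'intégrale de notre équation du jerk j(t) = -30 2 fois. En prenant ∫j(t)dt et en appliquant a(0) = 4, nous trouvons a(t) = 4 - 30·t. L'intégrale de l'accélération, avec v(0) = -2, donne la vitesse: v(t) = -15·t^2 + 4·t - 2. Nous avons la vitesse v(t) = -15·t^2 + 4·t - 2. En substituant t = 3: v(3) = -125.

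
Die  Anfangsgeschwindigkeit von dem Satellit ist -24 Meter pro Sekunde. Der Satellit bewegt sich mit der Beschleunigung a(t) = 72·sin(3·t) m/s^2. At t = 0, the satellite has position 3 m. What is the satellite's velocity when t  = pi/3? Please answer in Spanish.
Para resolver esto, necesitamos tomar 1 integral de nuestra ecuación de la aceleración a(t) = 72·sin(3·t). La integral de la aceleración es la velocidad. Usando v(0) = -24, obtenemos v(t) = -24·cos(3·t). Tenemos la velocidad v(t) = -24·cos(3·t). Sustituyendo t = pi/3: v(pi/3) = 24.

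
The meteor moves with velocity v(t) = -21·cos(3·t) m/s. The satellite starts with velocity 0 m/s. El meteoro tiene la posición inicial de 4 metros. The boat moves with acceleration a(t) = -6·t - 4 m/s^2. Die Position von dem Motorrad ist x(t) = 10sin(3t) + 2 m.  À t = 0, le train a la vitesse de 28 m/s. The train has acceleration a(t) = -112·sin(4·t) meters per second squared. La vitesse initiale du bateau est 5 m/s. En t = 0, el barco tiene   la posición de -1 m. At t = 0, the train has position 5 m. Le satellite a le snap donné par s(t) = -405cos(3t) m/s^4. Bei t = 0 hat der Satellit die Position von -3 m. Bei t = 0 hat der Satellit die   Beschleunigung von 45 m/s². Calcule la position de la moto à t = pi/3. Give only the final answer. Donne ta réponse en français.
À t = pi/3, x = 2.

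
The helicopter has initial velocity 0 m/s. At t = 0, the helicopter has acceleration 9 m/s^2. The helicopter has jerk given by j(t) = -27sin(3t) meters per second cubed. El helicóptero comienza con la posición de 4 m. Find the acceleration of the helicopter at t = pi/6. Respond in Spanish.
Debemos encontrar la antiderivada de nuestra ecuación de la sacudida j(t) = -27·sin(3·t) 1 vez. La antiderivada de la sacudida, con a(0) = 9, da la aceleración: a(t) = 9·cos(3·t). Tenemos la aceleración a(t) = 9·cos(3·t). Sustituyendo t = pi/6: a(pi/6) = 0.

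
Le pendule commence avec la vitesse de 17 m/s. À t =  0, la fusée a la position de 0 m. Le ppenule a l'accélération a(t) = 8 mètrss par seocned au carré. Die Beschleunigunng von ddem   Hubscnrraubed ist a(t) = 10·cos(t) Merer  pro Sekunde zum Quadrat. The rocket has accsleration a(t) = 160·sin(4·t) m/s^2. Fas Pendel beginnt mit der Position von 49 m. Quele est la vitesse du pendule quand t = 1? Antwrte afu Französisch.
En partant de l'accélération a(t) = 8, nous prenons 1 primitive. En prenant ∫a(t)dt et en appliquant v(0) = 17, nous trouvons v(t) = 8·t + 17. Nous avons la vitesse v(t) = 8·t + 17. En substituant t = 1: v(1) = 25.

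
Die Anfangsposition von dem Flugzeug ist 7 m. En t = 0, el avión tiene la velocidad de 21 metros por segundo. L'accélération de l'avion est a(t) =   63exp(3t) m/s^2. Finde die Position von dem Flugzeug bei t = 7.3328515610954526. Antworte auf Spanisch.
Para resolver esto, necesitamos tomar 2 integrales de nuestra ecuación de la aceleración a(t) = 63·exp(3·t). La integral de la aceleración, con v(0) = 21, da la velocidad: v(t) = 21·exp(3·t). La integral de la velocidad, con x(0) = 7, da la posición: x(t) = 7·exp(3·t). Usando x(t) = 7·exp(3·t) y sustituyendo t = 7.3328515610954526, encontramos x = 25058146779.4665.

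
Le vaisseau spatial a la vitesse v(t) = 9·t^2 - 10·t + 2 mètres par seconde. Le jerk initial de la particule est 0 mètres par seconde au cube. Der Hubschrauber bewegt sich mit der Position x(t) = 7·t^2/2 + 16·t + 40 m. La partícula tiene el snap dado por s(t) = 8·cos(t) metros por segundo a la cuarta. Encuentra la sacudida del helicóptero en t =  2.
Partiendo de la posición x(t) = 7·t^2/2 + 16·t + 40, tomamos 3 derivadas. La derivada de la posición da la velocidad: v(t) = 7·t + 16. La derivada de la velocidad da la aceleración: a(t) = 7. La derivada de la aceleración da la sacudida: j(t) = 0. De la ecuación de la sacudida j(t) = 0, sustituimos t = 2 para obtener j = 0.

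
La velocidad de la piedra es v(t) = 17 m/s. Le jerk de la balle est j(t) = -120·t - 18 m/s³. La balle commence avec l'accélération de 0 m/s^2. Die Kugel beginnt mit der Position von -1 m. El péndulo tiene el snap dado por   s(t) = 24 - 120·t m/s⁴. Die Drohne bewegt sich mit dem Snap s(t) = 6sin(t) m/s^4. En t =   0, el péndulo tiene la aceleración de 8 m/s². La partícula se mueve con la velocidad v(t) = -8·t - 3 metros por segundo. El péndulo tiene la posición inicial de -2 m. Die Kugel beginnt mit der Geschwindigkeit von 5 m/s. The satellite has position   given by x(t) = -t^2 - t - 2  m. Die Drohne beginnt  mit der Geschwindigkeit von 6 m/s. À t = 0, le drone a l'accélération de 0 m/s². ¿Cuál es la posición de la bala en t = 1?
Para resolver esto, necesitamos tomar 3 integrales de nuestra ecuación de la sacudida j(t) = -120·t - 18. La integral de la sacudida es la aceleración. Usando a(0) = 0, obtenemos a(t) = 6·t·(-10·t - 3). La antiderivada de la aceleración es la velocidad. Usando v(0) = 5, obtenemos v(t) = -20·t^3 - 9·t^2 + 5. Integrando la velocidad y usando la condición inicial x(0) = -1, obtenemos x(t) = -5·t^4 - 3·t^3 + 5·t - 1. Tenemos la posición x(t) = -5·t^4 - 3·t^3 + 5·t - 1. Sustituyendo t = 1: x(1) = -4.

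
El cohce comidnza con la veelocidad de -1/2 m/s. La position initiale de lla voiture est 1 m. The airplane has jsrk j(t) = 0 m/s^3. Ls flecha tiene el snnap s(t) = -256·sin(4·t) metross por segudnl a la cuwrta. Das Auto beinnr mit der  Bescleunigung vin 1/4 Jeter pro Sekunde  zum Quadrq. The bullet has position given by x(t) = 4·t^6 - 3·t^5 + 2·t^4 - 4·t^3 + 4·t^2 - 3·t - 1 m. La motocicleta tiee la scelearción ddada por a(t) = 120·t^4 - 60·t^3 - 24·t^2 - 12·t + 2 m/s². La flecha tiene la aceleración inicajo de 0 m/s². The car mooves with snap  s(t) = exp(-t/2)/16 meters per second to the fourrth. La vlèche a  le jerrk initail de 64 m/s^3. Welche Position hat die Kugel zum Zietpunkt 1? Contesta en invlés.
From the given position equation x(t) = 4·t^6 - 3·t^5 + 2·t^4 - 4·t^3 + 4·t^2 - 3·t - 1, we substitute t = 1 to get x = -1.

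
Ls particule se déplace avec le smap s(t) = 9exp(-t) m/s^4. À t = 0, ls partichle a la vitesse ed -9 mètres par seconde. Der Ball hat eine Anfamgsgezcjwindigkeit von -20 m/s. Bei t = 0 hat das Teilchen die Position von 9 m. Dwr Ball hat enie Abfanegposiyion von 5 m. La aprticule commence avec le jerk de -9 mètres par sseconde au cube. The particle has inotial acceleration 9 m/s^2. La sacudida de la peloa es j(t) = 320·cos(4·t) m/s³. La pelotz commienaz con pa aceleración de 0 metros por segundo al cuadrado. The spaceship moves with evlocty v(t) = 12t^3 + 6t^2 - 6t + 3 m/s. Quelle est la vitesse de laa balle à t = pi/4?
Pour résoudre ceci, nous devons prendre 2 primitives de notre équation du jerk j(t) = 320·cos(4·t). En prenant ∫j(t)dt et en appliquant a(0) = 0, nous trouvons a(t) = 80·sin(4·t). La primitive de l'accélération est la vitesse. En utilisant v(0) = -20, nous obtenons v(t) = -20·cos(4·t). Nous avons la vitesse v(t) = -20·cos(4·t). En substituant t = pi/4: v(pi/4) = 20.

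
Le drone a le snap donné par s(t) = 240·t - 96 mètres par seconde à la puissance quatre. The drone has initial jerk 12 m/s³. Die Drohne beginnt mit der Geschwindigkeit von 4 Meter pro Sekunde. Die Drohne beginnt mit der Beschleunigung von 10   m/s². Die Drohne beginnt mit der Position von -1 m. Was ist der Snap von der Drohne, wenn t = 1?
Wir haben den Snap s(t) = 240·t - 96. Durch Einsetzen von t = 1: s(1) = 144.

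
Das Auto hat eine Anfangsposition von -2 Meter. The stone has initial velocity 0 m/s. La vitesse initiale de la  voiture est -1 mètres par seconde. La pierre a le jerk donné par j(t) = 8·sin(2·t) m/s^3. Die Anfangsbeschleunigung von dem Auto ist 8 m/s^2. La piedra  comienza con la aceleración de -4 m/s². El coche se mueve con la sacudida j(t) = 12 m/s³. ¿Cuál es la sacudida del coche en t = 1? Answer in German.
Mit j(t) = 12 und Einsetzen von t = 1, finden wir j = 12.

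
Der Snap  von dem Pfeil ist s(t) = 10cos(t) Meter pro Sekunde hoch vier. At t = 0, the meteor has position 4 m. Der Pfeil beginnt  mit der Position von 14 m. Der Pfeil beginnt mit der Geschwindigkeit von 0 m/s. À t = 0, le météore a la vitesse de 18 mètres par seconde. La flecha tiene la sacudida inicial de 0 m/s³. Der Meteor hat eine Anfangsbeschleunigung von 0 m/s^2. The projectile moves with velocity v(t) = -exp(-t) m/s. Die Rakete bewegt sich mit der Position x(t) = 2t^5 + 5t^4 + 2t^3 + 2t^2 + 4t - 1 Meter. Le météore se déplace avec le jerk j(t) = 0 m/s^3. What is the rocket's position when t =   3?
Using x(t) = 2·t^5 + 5·t^4 + 2·t^3 + 2·t^2 + 4·t - 1 and substituting t = 3, we find x = 974.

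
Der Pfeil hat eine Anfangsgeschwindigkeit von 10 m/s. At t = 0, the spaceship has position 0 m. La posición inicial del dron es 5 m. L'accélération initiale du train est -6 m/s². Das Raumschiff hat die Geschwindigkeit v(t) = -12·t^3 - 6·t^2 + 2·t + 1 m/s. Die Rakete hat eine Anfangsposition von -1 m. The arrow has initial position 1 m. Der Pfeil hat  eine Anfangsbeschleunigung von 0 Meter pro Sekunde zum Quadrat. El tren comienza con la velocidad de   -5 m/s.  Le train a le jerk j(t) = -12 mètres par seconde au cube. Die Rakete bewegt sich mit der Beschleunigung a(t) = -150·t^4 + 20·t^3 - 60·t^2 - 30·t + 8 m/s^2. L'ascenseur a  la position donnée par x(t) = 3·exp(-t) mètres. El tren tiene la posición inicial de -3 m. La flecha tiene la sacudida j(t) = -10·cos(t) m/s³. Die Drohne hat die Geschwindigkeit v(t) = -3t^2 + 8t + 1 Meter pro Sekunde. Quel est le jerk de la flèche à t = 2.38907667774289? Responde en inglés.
Using j(t) = -10·cos(t) and substituting t = 2.38907667774289, we find j = 7.29971568183397.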